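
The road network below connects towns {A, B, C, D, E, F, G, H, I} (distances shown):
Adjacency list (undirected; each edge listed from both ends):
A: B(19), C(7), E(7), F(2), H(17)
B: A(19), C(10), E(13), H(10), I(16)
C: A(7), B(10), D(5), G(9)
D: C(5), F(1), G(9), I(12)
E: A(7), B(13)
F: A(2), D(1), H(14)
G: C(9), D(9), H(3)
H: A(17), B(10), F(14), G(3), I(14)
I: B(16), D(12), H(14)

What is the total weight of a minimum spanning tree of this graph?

Sort edges by weight, then run Kruskal:
D F (1): add — endpoints in different components.
A F (2): add — endpoints in different components.
G H (3): add — endpoints in different components.
C D (5): add — endpoints in different components.
A C (7): skip — A and C already connected.
A E (7): add — endpoints in different components.
C G (9): add — endpoints in different components.
D G (9): skip — D and G already connected.
B C (10): add — endpoints in different components.
B H (10): skip — B and H already connected.
D I (12): add — endpoints in different components.
MST edges: D F, A F, G H, C D, A E, C G, B C, D I; total weight 1+2+3+5+7+9+10+12 = 49.

49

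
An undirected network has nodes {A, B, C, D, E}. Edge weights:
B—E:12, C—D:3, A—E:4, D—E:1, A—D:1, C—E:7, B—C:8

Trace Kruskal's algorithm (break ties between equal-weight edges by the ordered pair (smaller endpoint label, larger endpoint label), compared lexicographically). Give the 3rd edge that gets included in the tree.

C-D

Kruskal's algorithm — process edges by increasing weight (ties by edge label):
A—D (1): add — endpoints in different components.
D—E (1): add — endpoints in different components.
C—D (3): add — endpoints in different components.
A—E (4): skip — A and E already connected.
C—E (7): skip — C and E already connected.
B—C (8): add — endpoints in different components.
The 3rd edge added is C—D.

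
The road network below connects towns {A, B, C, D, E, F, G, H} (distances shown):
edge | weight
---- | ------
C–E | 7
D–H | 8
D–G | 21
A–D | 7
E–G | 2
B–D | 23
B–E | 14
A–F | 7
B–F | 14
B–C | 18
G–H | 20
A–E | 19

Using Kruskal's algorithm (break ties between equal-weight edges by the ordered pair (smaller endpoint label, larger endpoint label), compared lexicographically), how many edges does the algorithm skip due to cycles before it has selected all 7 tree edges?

Sort edges by weight, then run Kruskal:
E–G (2): add — endpoints in different components.
A–D (7): add — endpoints in different components.
A–F (7): add — endpoints in different components.
C–E (7): add — endpoints in different components.
D–H (8): add — endpoints in different components.
B–E (14): add — endpoints in different components.
B–F (14): add — endpoints in different components.
Edges rejected before the tree was complete: 0.

0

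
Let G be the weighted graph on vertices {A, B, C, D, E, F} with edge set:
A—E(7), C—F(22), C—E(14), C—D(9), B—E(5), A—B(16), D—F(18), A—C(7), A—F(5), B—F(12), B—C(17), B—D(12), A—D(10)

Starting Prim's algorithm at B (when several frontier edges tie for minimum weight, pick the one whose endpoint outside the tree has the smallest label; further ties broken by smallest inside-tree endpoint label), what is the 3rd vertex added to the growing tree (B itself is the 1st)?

A

Prim's algorithm from B:
Step 1: cheapest edge leaving the tree is B—E (5); add E.
Step 2: cheapest edge leaving the tree is A—E (7); add A.
Step 3: cheapest edge leaving the tree is A—F (5); add F.
Step 4: cheapest edge leaving the tree is A—C (7); add C.
Step 5: cheapest edge leaving the tree is C—D (9); add D.
Vertex order: B, E, A, F, C, D. The 3rd vertex is A.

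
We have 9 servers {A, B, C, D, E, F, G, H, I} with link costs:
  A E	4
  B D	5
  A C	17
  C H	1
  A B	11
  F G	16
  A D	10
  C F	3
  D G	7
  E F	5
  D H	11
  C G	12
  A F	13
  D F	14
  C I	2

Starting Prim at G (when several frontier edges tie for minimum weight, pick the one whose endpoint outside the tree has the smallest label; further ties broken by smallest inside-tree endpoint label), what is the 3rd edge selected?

A-D

Grow the tree from G using Prim:
Step 1: cheapest edge leaving the tree is D G (7); add D.
Step 2: cheapest edge leaving the tree is B D (5); add B.
Step 3: cheapest edge leaving the tree is A D (10); add A.
Step 4: cheapest edge leaving the tree is A E (4); add E.
Step 5: cheapest edge leaving the tree is E F (5); add F.
Step 6: cheapest edge leaving the tree is C F (3); add C.
Step 7: cheapest edge leaving the tree is C H (1); add H.
Step 8: cheapest edge leaving the tree is C I (2); add I.
The 3rd edge added is A D.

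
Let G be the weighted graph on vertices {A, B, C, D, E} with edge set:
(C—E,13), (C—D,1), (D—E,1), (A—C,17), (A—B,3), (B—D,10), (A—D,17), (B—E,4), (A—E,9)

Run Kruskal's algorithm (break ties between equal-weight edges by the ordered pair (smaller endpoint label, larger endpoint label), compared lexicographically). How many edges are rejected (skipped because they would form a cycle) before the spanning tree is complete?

Kruskal: consider edges lightest-first.
C—D (1): add — endpoints in different components.
D—E (1): add — endpoints in different components.
A—B (3): add — endpoints in different components.
B—E (4): add — endpoints in different components.
Edges rejected before the tree was complete: 0.

0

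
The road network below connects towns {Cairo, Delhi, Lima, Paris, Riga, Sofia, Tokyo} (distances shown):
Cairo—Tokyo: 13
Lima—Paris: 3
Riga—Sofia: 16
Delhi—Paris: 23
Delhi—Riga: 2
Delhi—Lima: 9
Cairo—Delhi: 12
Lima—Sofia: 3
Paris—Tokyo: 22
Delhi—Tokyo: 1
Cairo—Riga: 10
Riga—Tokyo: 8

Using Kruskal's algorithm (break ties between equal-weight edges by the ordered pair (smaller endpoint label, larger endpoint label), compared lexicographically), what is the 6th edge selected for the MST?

Cairo-Riga

Sort edges by weight, then run Kruskal:
Delhi—Tokyo (1): add. Components now {Lima} {Delhi,Tokyo} {Sofia} {Paris} {Cairo} {Riga}
Delhi—Riga (2): add. Components now {Lima} {Delhi,Riga,Tokyo} {Sofia} {Paris} {Cairo}
Lima—Paris (3): add. Components now {Lima,Paris} {Delhi,Riga,Tokyo} {Sofia} {Cairo}
Lima—Sofia (3): add. Components now {Lima,Paris,Sofia} {Delhi,Riga,Tokyo} {Cairo}
Riga—Tokyo (8): skip — Tokyo and Riga already connected.
Delhi—Lima (9): add. Components now {Delhi,Lima,Paris,Riga,Sofia,Tokyo} {Cairo}
Cairo—Riga (10): add. Components now {Cairo,Delhi,Lima,Paris,Riga,Sofia,Tokyo}
The 6th edge added is Cairo—Riga.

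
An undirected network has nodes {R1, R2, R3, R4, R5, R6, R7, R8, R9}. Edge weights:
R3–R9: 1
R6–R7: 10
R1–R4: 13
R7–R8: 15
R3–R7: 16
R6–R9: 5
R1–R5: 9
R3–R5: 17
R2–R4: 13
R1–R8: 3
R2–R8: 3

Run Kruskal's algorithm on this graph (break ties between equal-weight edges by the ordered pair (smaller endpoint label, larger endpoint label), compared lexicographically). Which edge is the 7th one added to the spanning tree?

R1-R4

Kruskal's algorithm — process edges by increasing weight (ties by edge label):
R3–R9 (1): add — endpoints in different components.
R1–R8 (3): add — endpoints in different components.
R2–R8 (3): add — endpoints in different components.
R6–R9 (5): add — endpoints in different components.
R1–R5 (9): add — endpoints in different components.
R6–R7 (10): add — endpoints in different components.
R1–R4 (13): add — endpoints in different components.
R2–R4 (13): skip — R4 and R2 already connected.
R7–R8 (15): add — endpoints in different components.
The 7th edge added is R1–R4.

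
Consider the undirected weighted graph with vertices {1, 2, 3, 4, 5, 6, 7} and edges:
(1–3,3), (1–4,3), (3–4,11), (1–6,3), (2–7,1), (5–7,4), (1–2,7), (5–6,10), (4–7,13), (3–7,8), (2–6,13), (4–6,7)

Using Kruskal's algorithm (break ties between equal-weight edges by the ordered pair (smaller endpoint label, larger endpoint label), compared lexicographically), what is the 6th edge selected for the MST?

1-2

Kruskal: consider edges lightest-first.
2–7 (1): add — endpoints in different components.
1–3 (3): add — endpoints in different components.
1–4 (3): add — endpoints in different components.
1–6 (3): add — endpoints in different components.
5–7 (4): add — endpoints in different components.
1–2 (7): add — endpoints in different components.
The 6th edge added is 1–2.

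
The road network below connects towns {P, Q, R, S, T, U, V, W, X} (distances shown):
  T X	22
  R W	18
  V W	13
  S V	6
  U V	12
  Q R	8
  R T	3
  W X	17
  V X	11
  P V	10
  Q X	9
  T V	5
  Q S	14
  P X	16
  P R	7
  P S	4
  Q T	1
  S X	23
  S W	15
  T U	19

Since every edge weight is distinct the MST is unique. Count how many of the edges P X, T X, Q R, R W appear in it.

Sort edges by weight, then run Kruskal:
Q T (1): add — endpoints in different components.
R T (3): add — endpoints in different components.
P S (4): add — endpoints in different components.
T V (5): add — endpoints in different components.
S V (6): add — endpoints in different components.
P R (7): skip — R and P already connected.
Q R (8): skip — Q and R already connected.
Q X (9): add — endpoints in different components.
P V (10): skip — V and P already connected.
V X (11): skip — X and V already connected.
U V (12): add — endpoints in different components.
V W (13): add — endpoints in different components.
MST edge set: {Q T, R T, P S, T V, S V, Q X, U V, V W}.
Of the listed edges, {} are in the MST → 0.

0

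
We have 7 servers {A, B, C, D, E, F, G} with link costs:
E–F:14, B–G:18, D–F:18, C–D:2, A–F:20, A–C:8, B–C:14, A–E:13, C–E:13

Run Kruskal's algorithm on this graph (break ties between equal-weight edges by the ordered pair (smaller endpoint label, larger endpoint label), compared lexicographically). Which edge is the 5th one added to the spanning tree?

Sort edges by weight, then run Kruskal:
C–D (2): add — endpoints in different components.
A–C (8): add — endpoints in different components.
A–E (13): add — endpoints in different components.
C–E (13): skip — C and E already connected.
B–C (14): add — endpoints in different components.
E–F (14): add — endpoints in different components.
B–G (18): add — endpoints in different components.
The 5th edge added is E–F.

E-F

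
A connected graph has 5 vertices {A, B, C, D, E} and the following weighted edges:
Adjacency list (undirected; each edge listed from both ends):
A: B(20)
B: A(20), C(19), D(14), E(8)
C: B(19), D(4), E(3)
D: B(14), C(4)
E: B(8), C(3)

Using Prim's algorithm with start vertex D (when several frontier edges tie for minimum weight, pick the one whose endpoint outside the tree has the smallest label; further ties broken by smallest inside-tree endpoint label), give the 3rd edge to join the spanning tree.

Prim's algorithm from D:
Step 1: frontier [C–D 4, B–D 14] → take C–D (4); add C.
Step 2: frontier [C–E 3, B–C 19, B–D 14] → take C–E (3); add E.
Step 3: frontier [B–C 19, B–D 14, B–E 8] → take B–E (8); add B.
Step 4: frontier [A–B 20] → take A–B (20); add A.
The 3rd edge added is B–E.

B-E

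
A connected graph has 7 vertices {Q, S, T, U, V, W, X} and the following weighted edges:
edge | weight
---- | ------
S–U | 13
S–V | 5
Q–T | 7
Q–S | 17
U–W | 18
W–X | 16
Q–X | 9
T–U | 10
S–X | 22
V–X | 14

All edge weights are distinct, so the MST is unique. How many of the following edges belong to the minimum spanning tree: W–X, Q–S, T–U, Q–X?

Sort edges by weight, then run Kruskal:
S–V (5): add — endpoints in different components.
Q–T (7): add — endpoints in different components.
Q–X (9): add — endpoints in different components.
T–U (10): add — endpoints in different components.
S–U (13): add — endpoints in different components.
V–X (14): skip — V and X already connected.
W–X (16): add — endpoints in different components.
MST edge set: {S–V, Q–T, Q–X, T–U, S–U, W–X}.
Of the listed edges, {W–X, T–U, Q–X} are in the MST → 3.

3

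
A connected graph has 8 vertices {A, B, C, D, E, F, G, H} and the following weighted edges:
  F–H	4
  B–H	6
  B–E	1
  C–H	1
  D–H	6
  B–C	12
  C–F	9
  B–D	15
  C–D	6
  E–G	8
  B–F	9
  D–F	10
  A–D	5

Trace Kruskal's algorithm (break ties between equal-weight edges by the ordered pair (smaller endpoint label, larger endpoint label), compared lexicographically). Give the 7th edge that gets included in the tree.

E-G

Kruskal: consider edges lightest-first.
B–E (1): add — endpoints in different components.
C–H (1): add — endpoints in different components.
F–H (4): add — endpoints in different components.
A–D (5): add — endpoints in different components.
B–H (6): add — endpoints in different components.
C–D (6): add — endpoints in different components.
D–H (6): skip — D and H already connected.
E–G (8): add — endpoints in different components.
The 7th edge added is E–G.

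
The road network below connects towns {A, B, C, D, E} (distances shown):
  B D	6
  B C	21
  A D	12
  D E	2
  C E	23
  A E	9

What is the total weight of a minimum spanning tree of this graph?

38

Prim's algorithm from C:
Step 1: cheapest edge leaving the tree is B C (21); add B.
Step 2: cheapest edge leaving the tree is B D (6); add D.
Step 3: cheapest edge leaving the tree is D E (2); add E.
Step 4: cheapest edge leaving the tree is A E (9); add A.
MST edges: B C, B D, D E, A E; total weight 21+6+2+9 = 38.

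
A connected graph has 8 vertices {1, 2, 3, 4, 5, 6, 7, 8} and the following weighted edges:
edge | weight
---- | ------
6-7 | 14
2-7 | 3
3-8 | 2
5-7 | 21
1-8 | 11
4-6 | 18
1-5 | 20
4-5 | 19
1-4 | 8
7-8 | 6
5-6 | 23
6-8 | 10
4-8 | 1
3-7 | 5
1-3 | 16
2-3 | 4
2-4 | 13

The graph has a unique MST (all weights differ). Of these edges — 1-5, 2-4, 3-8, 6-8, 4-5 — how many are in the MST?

3

Kruskal: consider edges lightest-first.
4-8 (1): add — endpoints in different components.
3-8 (2): add — endpoints in different components.
2-7 (3): add — endpoints in different components.
2-3 (4): add — endpoints in different components.
3-7 (5): skip — 3 and 7 already connected.
7-8 (6): skip — 7 and 8 already connected.
1-4 (8): add — endpoints in different components.
6-8 (10): add — endpoints in different components.
1-8 (11): skip — 1 and 8 already connected.
2-4 (13): skip — 2 and 4 already connected.
6-7 (14): skip — 6 and 7 already connected.
1-3 (16): skip — 1 and 3 already connected.
4-6 (18): skip — 4 and 6 already connected.
4-5 (19): add — endpoints in different components.
MST edge set: {4-8, 3-8, 2-7, 2-3, 1-4, 6-8, 4-5}.
Of the listed edges, {3-8, 6-8, 4-5} are in the MST → 3.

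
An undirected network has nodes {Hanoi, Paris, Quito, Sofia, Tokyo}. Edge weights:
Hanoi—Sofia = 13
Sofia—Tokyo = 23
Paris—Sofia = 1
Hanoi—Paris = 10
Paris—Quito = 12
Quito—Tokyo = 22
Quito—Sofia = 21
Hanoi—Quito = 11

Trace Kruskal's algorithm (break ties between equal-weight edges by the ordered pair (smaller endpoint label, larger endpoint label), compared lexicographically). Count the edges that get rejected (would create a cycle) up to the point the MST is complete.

Kruskal: consider edges lightest-first.
Paris—Sofia (1): add. Components now {Quito} {Paris,Sofia} {Tokyo} {Hanoi}
Hanoi—Paris (10): add. Components now {Quito} {Hanoi,Paris,Sofia} {Tokyo}
Hanoi—Quito (11): add. Components now {Hanoi,Paris,Quito,Sofia} {Tokyo}
Paris—Quito (12): skip — Quito and Paris already connected.
Hanoi—Sofia (13): skip — Sofia and Hanoi already connected.
Quito—Sofia (21): skip — Quito and Sofia already connected.
Quito—Tokyo (22): add. Components now {Hanoi,Paris,Quito,Sofia,Tokyo}
Edges rejected before the tree was complete: 3.

3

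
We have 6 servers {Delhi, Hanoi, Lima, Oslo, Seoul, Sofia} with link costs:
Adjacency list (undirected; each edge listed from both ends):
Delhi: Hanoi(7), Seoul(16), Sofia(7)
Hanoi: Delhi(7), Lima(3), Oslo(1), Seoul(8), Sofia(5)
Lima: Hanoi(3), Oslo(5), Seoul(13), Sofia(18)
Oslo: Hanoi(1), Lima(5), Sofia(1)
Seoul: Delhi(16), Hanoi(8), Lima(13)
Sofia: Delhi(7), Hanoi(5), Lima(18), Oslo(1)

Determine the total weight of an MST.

Kruskal's algorithm — process edges by increasing weight (ties by edge label):
Hanoi-Oslo (1): add. Components now {Hanoi,Oslo} {Delhi} {Sofia} {Seoul} {Lima}
Oslo-Sofia (1): add. Components now {Hanoi,Oslo,Sofia} {Delhi} {Seoul} {Lima}
Hanoi-Lima (3): add. Components now {Hanoi,Lima,Oslo,Sofia} {Delhi} {Seoul}
Hanoi-Sofia (5): skip — Hanoi and Sofia already connected.
Lima-Oslo (5): skip — Oslo and Lima already connected.
Delhi-Hanoi (7): add. Components now {Delhi,Hanoi,Lima,Oslo,Sofia} {Seoul}
Delhi-Sofia (7): skip — Delhi and Sofia already connected.
Hanoi-Seoul (8): add. Components now {Delhi,Hanoi,Lima,Oslo,Seoul,Sofia}
MST edges: Hanoi-Oslo, Oslo-Sofia, Hanoi-Lima, Delhi-Hanoi, Hanoi-Seoul; total weight 1+1+3+7+8 = 20.

20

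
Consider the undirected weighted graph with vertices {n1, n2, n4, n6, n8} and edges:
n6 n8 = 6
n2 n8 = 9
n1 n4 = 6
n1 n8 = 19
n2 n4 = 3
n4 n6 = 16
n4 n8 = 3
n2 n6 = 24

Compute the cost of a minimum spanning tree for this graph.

18

Prim's algorithm from n4:
Step 1: cheapest edge leaving the tree is n2 n4 (3); add n2.
Step 2: cheapest edge leaving the tree is n4 n8 (3); add n8.
Step 3: cheapest edge leaving the tree is n1 n4 (6); add n1.
Step 4: cheapest edge leaving the tree is n6 n8 (6); add n6.
MST edges: n2 n4, n4 n8, n1 n4, n6 n8; total weight 3+3+6+6 = 18.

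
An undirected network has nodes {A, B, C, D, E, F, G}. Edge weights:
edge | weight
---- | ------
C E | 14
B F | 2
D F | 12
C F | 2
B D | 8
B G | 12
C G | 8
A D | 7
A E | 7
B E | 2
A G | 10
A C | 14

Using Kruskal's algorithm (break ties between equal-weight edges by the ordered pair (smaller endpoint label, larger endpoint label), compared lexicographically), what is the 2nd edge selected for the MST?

B-F

Sort edges by weight, then run Kruskal:
B E (2): add. Components now {A} {B,E} {C} {D} {F} {G}
B F (2): add. Components now {A} {B,E,F} {C} {D} {G}
C F (2): add. Components now {A} {B,C,E,F} {D} {G}
A D (7): add. Components now {A,D} {B,C,E,F} {G}
A E (7): add. Components now {A,B,C,D,E,F} {G}
B D (8): skip — B and D already connected.
C G (8): add. Components now {A,B,C,D,E,F,G}
The 2nd edge added is B F.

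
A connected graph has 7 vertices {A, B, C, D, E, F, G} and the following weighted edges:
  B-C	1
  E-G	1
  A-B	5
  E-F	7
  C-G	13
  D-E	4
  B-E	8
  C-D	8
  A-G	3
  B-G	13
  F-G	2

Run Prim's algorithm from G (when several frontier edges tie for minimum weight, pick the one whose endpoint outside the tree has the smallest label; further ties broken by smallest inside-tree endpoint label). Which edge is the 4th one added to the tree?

Grow the tree from G using Prim:
Step 1: cheapest edge leaving the tree is E-G (1); add E.
Step 2: cheapest edge leaving the tree is F-G (2); add F.
Step 3: cheapest edge leaving the tree is A-G (3); add A.
Step 4: cheapest edge leaving the tree is D-E (4); add D.
Step 5: cheapest edge leaving the tree is A-B (5); add B.
Step 6: cheapest edge leaving the tree is B-C (1); add C.
The 4th edge added is D-E.

D-E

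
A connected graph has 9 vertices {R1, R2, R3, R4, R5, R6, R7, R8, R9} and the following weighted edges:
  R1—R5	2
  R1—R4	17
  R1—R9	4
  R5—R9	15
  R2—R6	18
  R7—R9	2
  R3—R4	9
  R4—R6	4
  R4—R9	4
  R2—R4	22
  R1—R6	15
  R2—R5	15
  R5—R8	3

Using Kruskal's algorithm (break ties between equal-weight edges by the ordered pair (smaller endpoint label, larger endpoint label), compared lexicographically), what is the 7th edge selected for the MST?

Kruskal: consider edges lightest-first.
R1—R5 (2): add — endpoints in different components.
R7—R9 (2): add — endpoints in different components.
R5—R8 (3): add — endpoints in different components.
R1—R9 (4): add — endpoints in different components.
R4—R6 (4): add — endpoints in different components.
R4—R9 (4): add — endpoints in different components.
R3—R4 (9): add — endpoints in different components.
R1—R6 (15): skip — R6 and R1 already connected.
R2—R5 (15): add — endpoints in different components.
The 7th edge added is R3—R4.

R3-R4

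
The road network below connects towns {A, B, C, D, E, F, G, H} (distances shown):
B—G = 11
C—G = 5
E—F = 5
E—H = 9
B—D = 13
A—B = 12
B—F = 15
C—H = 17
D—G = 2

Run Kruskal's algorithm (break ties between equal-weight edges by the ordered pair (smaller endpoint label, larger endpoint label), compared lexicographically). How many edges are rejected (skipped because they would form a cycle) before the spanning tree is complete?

Kruskal's algorithm — process edges by increasing weight (ties by edge label):
D—G (2): add — endpoints in different components.
C—G (5): add — endpoints in different components.
E—F (5): add — endpoints in different components.
E—H (9): add — endpoints in different components.
B—G (11): add — endpoints in different components.
A—B (12): add — endpoints in different components.
B—D (13): skip — B and D already connected.
B—F (15): add — endpoints in different components.
Edges rejected before the tree was complete: 1.

1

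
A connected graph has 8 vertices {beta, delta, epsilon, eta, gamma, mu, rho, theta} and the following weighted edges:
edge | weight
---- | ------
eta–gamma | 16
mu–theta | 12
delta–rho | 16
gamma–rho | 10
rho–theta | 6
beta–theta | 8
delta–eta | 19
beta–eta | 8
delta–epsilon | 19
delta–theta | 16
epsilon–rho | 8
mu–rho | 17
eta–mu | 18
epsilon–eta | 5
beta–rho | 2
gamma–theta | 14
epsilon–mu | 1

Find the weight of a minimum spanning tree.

48

Prim, starting at epsilon.
Step 1: cheapest edge leaving the tree is epsilon–mu (1); add mu.
Step 2: cheapest edge leaving the tree is epsilon–eta (5); add eta.
Step 3: cheapest edge leaving the tree is beta–eta (8); add beta.
Step 4: cheapest edge leaving the tree is beta–rho (2); add rho.
Step 5: cheapest edge leaving the tree is rho–theta (6); add theta.
Step 6: cheapest edge leaving the tree is gamma–rho (10); add gamma.
Step 7: cheapest edge leaving the tree is delta–rho (16); add delta.
MST edges: epsilon–mu, epsilon–eta, beta–eta, beta–rho, rho–theta, gamma–rho, delta–rho; total weight 1+5+8+2+6+10+16 = 48.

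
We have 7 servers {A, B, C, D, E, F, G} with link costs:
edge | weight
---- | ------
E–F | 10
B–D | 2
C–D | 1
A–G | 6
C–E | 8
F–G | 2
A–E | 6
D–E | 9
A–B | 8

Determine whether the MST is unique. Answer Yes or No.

Sort edges by weight, then run Kruskal:
C–D (1): add — endpoints in different components.
B–D (2): add — endpoints in different components.
F–G (2): add — endpoints in different components.
A–E (6): add — endpoints in different components.
A–G (6): add — endpoints in different components.
A–B (8): add — endpoints in different components.
Non-tree edge C–E has weight 8, equal to the heaviest edge on its tree cycle — swapping gives another MST of the same weight. Not unique.

No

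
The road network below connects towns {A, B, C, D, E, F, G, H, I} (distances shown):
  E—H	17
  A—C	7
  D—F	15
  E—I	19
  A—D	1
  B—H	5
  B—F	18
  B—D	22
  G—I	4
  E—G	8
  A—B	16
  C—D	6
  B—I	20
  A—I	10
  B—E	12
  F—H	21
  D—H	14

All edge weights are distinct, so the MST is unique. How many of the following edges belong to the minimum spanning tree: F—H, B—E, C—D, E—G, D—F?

Kruskal's algorithm — process edges by increasing weight (ties by edge label):
A—D (1): add — endpoints in different components.
G—I (4): add — endpoints in different components.
B—H (5): add — endpoints in different components.
C—D (6): add — endpoints in different components.
A—C (7): skip — A and C already connected.
E—G (8): add — endpoints in different components.
A—I (10): add — endpoints in different components.
B—E (12): add — endpoints in different components.
D—H (14): skip — D and H already connected.
D—F (15): add — endpoints in different components.
MST edge set: {A—D, G—I, B—H, C—D, E—G, A—I, B—E, D—F}.
Of the listed edges, {B—E, C—D, E—G, D—F} are in the MST → 4.

4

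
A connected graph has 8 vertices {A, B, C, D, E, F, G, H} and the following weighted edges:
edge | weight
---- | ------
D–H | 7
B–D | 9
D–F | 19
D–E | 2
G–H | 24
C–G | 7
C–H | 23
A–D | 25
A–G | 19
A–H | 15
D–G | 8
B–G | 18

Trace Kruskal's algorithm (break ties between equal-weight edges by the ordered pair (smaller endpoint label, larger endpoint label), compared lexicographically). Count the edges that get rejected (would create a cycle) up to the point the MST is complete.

Sort edges by weight, then run Kruskal:
D–E (2): add — endpoints in different components.
C–G (7): add — endpoints in different components.
D–H (7): add — endpoints in different components.
D–G (8): add — endpoints in different components.
B–D (9): add — endpoints in different components.
A–H (15): add — endpoints in different components.
B–G (18): skip — B and G already connected.
A–G (19): skip — A and G already connected.
D–F (19): add — endpoints in different components.
Edges rejected before the tree was complete: 2.

2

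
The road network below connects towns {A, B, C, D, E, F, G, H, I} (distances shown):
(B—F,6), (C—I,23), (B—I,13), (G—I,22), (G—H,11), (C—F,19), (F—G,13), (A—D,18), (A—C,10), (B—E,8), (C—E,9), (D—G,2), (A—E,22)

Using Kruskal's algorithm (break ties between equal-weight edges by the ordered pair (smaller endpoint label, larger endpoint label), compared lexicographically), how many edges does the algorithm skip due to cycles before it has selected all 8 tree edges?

Kruskal's algorithm — process edges by increasing weight (ties by edge label):
D—G (2): add — endpoints in different components.
B—F (6): add — endpoints in different components.
B—E (8): add — endpoints in different components.
C—E (9): add — endpoints in different components.
A—C (10): add — endpoints in different components.
G—H (11): add — endpoints in different components.
B—I (13): add — endpoints in different components.
F—G (13): add — endpoints in different components.
Edges rejected before the tree was complete: 0.

0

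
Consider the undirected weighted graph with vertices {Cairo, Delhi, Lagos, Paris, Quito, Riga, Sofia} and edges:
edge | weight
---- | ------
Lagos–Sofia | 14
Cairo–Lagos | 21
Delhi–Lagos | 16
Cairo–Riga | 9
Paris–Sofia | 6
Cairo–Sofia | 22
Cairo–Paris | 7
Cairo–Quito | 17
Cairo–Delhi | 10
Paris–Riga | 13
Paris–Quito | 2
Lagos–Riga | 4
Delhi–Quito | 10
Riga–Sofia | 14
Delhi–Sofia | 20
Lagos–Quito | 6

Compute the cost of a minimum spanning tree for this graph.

Kruskal: consider edges lightest-first.
Paris–Quito (2): add — endpoints in different components.
Lagos–Riga (4): add — endpoints in different components.
Lagos–Quito (6): add — endpoints in different components.
Paris–Sofia (6): add — endpoints in different components.
Cairo–Paris (7): add — endpoints in different components.
Cairo–Riga (9): skip — Cairo and Riga already connected.
Cairo–Delhi (10): add — endpoints in different components.
MST edges: Paris–Quito, Lagos–Riga, Lagos–Quito, Paris–Sofia, Cairo–Paris, Cairo–Delhi; total weight 2+4+6+6+7+10 = 35.

35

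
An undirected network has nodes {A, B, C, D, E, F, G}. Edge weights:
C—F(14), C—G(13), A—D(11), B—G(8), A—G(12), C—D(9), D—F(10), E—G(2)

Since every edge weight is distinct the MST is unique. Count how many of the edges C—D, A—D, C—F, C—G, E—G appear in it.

3

Kruskal: consider edges lightest-first.
E—G (2): add — endpoints in different components.
B—G (8): add — endpoints in different components.
C—D (9): add — endpoints in different components.
D—F (10): add — endpoints in different components.
A—D (11): add — endpoints in different components.
A—G (12): add — endpoints in different components.
MST edge set: {E—G, B—G, C—D, D—F, A—D, A—G}.
Of the listed edges, {C—D, A—D, E—G} are in the MST → 3.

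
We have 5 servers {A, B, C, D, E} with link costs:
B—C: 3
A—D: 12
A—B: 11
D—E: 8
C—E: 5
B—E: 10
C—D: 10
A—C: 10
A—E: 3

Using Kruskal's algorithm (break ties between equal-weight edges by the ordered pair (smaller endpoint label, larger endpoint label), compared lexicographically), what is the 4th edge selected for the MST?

D-E

Sort edges by weight, then run Kruskal:
A—E (3): add. Components now {A,E} {B} {C} {D}
B—C (3): add. Components now {A,E} {B,C} {D}
C—E (5): add. Components now {A,B,C,E} {D}
D—E (8): add. Components now {A,B,C,D,E}
The 4th edge added is D—E.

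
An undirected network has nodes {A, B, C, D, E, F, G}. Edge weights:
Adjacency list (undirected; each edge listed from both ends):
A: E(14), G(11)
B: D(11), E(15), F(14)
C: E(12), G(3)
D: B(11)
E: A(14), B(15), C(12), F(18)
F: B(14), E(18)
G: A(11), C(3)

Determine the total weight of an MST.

Kruskal's algorithm — process edges by increasing weight (ties by edge label):
C—G (3): add. Components now {A} {B} {C,G} {D} {E} {F}
A—G (11): add. Components now {A,C,G} {B} {D} {E} {F}
B—D (11): add. Components now {A,C,G} {B,D} {E} {F}
C—E (12): add. Components now {A,C,E,G} {B,D} {F}
A—E (14): skip — A and E already connected.
B—F (14): add. Components now {A,C,E,G} {B,D,F}
B—E (15): add. Components now {A,B,C,D,E,F,G}
MST edges: C—G, A—G, B—D, C—E, B—F, B—E; total weight 3+11+11+12+14+15 = 66.

66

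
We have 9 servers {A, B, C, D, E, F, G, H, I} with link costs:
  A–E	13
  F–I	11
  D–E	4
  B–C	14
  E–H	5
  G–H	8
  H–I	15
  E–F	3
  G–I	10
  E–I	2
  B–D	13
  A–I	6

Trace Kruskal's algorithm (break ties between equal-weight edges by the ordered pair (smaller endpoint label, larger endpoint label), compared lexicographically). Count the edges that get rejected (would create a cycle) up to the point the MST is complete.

Kruskal's algorithm — process edges by increasing weight (ties by edge label):
E–I (2): add — endpoints in different components.
E–F (3): add — endpoints in different components.
D–E (4): add — endpoints in different components.
E–H (5): add — endpoints in different components.
A–I (6): add — endpoints in different components.
G–H (8): add — endpoints in different components.
G–I (10): skip — G and I already connected.
F–I (11): skip — F and I already connected.
A–E (13): skip — A and E already connected.
B–D (13): add — endpoints in different components.
B–C (14): add — endpoints in different components.
Edges rejected before the tree was complete: 3.

3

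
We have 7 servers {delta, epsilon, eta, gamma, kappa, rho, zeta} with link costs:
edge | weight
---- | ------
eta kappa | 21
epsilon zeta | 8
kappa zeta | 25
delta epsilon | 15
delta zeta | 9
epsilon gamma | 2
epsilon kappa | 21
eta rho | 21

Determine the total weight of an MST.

Prim, starting at epsilon.
Step 1: cheapest edge leaving the tree is epsilon gamma (2); add gamma.
Step 2: cheapest edge leaving the tree is epsilon zeta (8); add zeta.
Step 3: cheapest edge leaving the tree is delta zeta (9); add delta.
Step 4: cheapest edge leaving the tree is epsilon kappa (21); add kappa.
Step 5: cheapest edge leaving the tree is eta kappa (21); add eta.
Step 6: cheapest edge leaving the tree is eta rho (21); add rho.
MST edges: epsilon gamma, epsilon zeta, delta zeta, epsilon kappa, eta kappa, eta rho; total weight 2+8+9+21+21+21 = 82.

82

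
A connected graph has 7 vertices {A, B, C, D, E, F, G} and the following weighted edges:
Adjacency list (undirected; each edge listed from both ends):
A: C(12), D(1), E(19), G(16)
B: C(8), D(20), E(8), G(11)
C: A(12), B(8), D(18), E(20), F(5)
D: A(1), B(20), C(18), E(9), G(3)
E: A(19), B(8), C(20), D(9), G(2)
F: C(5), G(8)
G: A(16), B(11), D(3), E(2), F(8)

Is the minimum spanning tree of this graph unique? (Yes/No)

Kruskal: consider edges lightest-first.
A—D (1): add. Components now {A,D} {B} {C} {E} {F} {G}
E—G (2): add. Components now {A,D} {B} {C} {E,G} {F}
D—G (3): add. Components now {A,D,E,G} {B} {C} {F}
C—F (5): add. Components now {A,D,E,G} {B} {C,F}
B—C (8): add. Components now {A,D,E,G} {B,C,F}
B—E (8): add. Components now {A,B,C,D,E,F,G}
Non-tree edge F—G has weight 8, equal to the heaviest edge on its tree cycle — swapping gives another MST of the same weight. Not unique.

No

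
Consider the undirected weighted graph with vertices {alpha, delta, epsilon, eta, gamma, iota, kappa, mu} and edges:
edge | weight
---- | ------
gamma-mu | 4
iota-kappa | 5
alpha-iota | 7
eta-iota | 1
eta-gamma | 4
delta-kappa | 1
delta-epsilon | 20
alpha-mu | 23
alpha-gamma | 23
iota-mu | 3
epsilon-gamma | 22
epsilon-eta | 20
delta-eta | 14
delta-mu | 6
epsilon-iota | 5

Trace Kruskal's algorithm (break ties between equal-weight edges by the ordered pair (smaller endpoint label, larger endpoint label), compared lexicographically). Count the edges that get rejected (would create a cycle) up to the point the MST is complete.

Kruskal: consider edges lightest-first.
delta-kappa (1): add — endpoints in different components.
eta-iota (1): add — endpoints in different components.
iota-mu (3): add — endpoints in different components.
eta-gamma (4): add — endpoints in different components.
gamma-mu (4): skip — gamma and mu already connected.
epsilon-iota (5): add — endpoints in different components.
iota-kappa (5): add — endpoints in different components.
delta-mu (6): skip — delta and mu already connected.
alpha-iota (7): add — endpoints in different components.
Edges rejected before the tree was complete: 2.

2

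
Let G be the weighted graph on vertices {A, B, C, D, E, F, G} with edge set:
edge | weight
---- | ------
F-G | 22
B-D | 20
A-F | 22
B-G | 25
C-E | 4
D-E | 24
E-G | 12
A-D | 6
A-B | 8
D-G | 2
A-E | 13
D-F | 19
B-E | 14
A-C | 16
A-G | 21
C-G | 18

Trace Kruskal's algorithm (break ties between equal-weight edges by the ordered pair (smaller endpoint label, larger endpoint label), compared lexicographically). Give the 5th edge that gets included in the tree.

Kruskal's algorithm — process edges by increasing weight (ties by edge label):
D-G (2): add — endpoints in different components.
C-E (4): add — endpoints in different components.
A-D (6): add — endpoints in different components.
A-B (8): add — endpoints in different components.
E-G (12): add — endpoints in different components.
A-E (13): skip — A and E already connected.
B-E (14): skip — B and E already connected.
A-C (16): skip — A and C already connected.
C-G (18): skip — C and G already connected.
D-F (19): add — endpoints in different components.
The 5th edge added is E-G.

E-G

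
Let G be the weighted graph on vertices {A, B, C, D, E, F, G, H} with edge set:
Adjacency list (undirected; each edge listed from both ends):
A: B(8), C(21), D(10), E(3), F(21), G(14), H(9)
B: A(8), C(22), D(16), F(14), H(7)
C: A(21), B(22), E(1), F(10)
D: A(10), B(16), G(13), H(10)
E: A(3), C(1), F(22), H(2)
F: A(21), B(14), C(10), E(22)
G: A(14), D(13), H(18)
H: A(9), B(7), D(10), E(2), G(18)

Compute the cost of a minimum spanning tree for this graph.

46

Grow the tree from E using Prim:
Step 1: cheapest edge leaving the tree is C—E (1); add C.
Step 2: cheapest edge leaving the tree is E—H (2); add H.
Step 3: cheapest edge leaving the tree is A—E (3); add A.
Step 4: cheapest edge leaving the tree is B—H (7); add B.
Step 5: cheapest edge leaving the tree is A—D (10); add D.
Step 6: cheapest edge leaving the tree is C—F (10); add F.
Step 7: cheapest edge leaving the tree is D—G (13); add G.
MST edges: C—E, E—H, A—E, B—H, A—D, C—F, D—G; total weight 1+2+3+7+10+10+13 = 46.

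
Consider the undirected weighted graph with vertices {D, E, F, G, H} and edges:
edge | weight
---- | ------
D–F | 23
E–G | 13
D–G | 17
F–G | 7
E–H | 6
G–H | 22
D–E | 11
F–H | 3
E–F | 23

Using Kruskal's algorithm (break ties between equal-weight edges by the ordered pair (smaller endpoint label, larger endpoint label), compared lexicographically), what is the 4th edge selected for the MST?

Kruskal's algorithm — process edges by increasing weight (ties by edge label):
F–H (3): add. Components now {D} {E} {F,H} {G}
E–H (6): add. Components now {D} {E,F,H} {G}
F–G (7): add. Components now {D} {E,F,G,H}
D–E (11): add. Components now {D,E,F,G,H}
The 4th edge added is D–E.

D-E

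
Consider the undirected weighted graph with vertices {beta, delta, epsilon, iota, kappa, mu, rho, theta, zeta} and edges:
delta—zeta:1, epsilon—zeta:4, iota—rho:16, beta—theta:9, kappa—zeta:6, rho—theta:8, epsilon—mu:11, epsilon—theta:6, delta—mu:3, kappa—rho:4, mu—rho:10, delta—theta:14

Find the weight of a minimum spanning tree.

49

Kruskal: consider edges lightest-first.
delta—zeta (1): add — endpoints in different components.
delta—mu (3): add — endpoints in different components.
epsilon—zeta (4): add — endpoints in different components.
kappa—rho (4): add — endpoints in different components.
epsilon—theta (6): add — endpoints in different components.
kappa—zeta (6): add — endpoints in different components.
rho—theta (8): skip — rho and theta already connected.
beta—theta (9): add — endpoints in different components.
mu—rho (10): skip — mu and rho already connected.
epsilon—mu (11): skip — epsilon and mu already connected.
delta—theta (14): skip — theta and delta already connected.
iota—rho (16): add — endpoints in different components.
MST edges: delta—zeta, delta—mu, epsilon—zeta, kappa—rho, epsilon—theta, kappa—zeta, beta—theta, iota—rho; total weight 1+3+4+4+6+6+9+16 = 49.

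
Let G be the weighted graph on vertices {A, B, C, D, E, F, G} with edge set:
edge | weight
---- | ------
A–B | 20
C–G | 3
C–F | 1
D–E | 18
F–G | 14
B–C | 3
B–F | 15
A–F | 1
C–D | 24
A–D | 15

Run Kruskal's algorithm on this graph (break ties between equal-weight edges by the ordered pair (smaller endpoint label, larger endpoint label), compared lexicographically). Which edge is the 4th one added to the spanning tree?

Sort edges by weight, then run Kruskal:
A–F (1): add — endpoints in different components.
C–F (1): add — endpoints in different components.
B–C (3): add — endpoints in different components.
C–G (3): add — endpoints in different components.
F–G (14): skip — F and G already connected.
A–D (15): add — endpoints in different components.
B–F (15): skip — B and F already connected.
D–E (18): add — endpoints in different components.
The 4th edge added is C–G.

C-G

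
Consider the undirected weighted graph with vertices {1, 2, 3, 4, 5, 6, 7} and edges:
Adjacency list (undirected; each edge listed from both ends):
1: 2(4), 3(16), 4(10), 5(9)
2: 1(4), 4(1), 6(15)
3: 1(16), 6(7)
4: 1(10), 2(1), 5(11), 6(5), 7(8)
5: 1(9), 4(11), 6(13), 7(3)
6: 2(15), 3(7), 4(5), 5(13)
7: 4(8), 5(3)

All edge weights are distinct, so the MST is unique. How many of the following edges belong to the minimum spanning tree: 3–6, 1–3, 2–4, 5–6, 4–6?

Kruskal's algorithm — process edges by increasing weight (ties by edge label):
2–4 (1): add — endpoints in different components.
5–7 (3): add — endpoints in different components.
1–2 (4): add — endpoints in different components.
4–6 (5): add — endpoints in different components.
3–6 (7): add — endpoints in different components.
4–7 (8): add — endpoints in different components.
MST edge set: {2–4, 5–7, 1–2, 4–6, 3–6, 4–7}.
Of the listed edges, {3–6, 2–4, 4–6} are in the MST → 3.

3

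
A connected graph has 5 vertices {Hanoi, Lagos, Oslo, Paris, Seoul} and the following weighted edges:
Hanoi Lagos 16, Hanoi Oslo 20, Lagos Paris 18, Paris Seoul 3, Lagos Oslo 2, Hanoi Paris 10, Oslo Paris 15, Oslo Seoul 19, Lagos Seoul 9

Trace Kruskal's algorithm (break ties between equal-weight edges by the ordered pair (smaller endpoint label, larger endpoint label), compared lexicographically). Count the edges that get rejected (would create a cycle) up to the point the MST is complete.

Kruskal: consider edges lightest-first.
Lagos Oslo (2): add. Components now {Paris} {Lagos,Oslo} {Hanoi} {Seoul}
Paris Seoul (3): add. Components now {Paris,Seoul} {Lagos,Oslo} {Hanoi}
Lagos Seoul (9): add. Components now {Lagos,Oslo,Paris,Seoul} {Hanoi}
Hanoi Paris (10): add. Components now {Hanoi,Lagos,Oslo,Paris,Seoul}
Edges rejected before the tree was complete: 0.

0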